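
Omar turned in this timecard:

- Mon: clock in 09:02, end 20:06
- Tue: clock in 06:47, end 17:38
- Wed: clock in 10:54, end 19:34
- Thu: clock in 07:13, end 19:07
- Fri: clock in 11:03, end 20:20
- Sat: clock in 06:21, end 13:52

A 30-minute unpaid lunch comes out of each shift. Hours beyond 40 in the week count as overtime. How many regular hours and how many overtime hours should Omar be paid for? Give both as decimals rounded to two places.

Regular 40.00 hours, overtime 16.28 hours

Mon: 09:02–20:06 = 11 h 4 min; less 30 min break → 10 h 34 min
Tue: 06:47–17:38 = 10 h 51 min; less 30 min break → 10 h 21 min
Wed: 10:54–19:34 = 8 h 40 min; less 30 min break → 8 h 10 min
Thu: 07:13–19:07 = 11 h 54 min; less 30 min break → 11 h 24 min
Fri: 11:03–20:20 = 9 h 17 min; less 30 min break → 8 h 47 min
Sat: 06:21–13:52 = 7 h 31 min; less 30 min break → 7 h 1 min
Total worked: 56 h 17 min = 56.28 h.
Threshold 40 h → overtime 16 h 17 min, regular 40 h 0 min.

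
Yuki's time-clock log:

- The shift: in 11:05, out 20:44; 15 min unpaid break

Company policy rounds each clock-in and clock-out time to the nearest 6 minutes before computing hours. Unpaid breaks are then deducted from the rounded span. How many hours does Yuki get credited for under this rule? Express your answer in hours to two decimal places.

The shift: in 11:05→11:06, out 20:44→20:42; 9 h 36 min − 15 min = 9 h 21 min

9.35 hours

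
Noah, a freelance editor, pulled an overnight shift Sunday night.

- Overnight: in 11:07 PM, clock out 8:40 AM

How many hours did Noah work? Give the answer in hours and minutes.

Overnight: 11:07 PM → midnight = 0 h 53 min; midnight → 8:40 AM = 8 h 40 min; span 9 h 33 min

9 h 33 min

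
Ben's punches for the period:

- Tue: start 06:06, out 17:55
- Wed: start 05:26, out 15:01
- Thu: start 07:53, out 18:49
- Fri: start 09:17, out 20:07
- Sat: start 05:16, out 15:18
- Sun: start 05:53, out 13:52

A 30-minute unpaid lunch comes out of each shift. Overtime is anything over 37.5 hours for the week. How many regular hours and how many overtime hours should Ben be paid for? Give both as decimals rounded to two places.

Tue: 06:06–17:55 = 11 h 49 min; less 30 min break → 11 h 19 min
Wed: 05:26–15:01 = 9 h 35 min; less 30 min break → 9 h 5 min
Thu: 07:53–18:49 = 10 h 56 min; less 30 min break → 10 h 26 min
Fri: 09:17–20:07 = 10 h 50 min; less 30 min break → 10 h 20 min
Sat: 05:16–15:18 = 10 h 2 min; less 30 min break → 9 h 32 min
Sun: 05:53–13:52 = 7 h 59 min; less 30 min break → 7 h 29 min
Total worked: 58 h 11 min = 58.18 h.
Threshold 37.5 h → overtime 20 h 41 min, regular 37 h 30 min.

Regular 37.50 hours, overtime 20.68 hours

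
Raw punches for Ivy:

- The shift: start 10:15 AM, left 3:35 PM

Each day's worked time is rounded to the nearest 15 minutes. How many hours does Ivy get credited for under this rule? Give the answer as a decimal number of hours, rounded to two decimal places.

5.25 hours

The shift: 10:15 AM–3:35 PM = 5 h 20 min → rounds to 5 h 15 min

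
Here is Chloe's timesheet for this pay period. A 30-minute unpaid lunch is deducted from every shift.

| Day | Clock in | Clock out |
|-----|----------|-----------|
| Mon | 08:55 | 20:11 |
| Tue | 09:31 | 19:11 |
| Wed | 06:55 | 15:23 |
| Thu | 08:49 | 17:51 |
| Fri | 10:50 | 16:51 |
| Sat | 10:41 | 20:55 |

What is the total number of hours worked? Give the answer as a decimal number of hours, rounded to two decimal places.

Mon: 08:55–20:11 = 11 h 16 min; less 30 min break → 10 h 46 min
Tue: 09:31–19:11 = 9 h 40 min; less 30 min break → 9 h 10 min
Wed: 06:55–15:23 = 8 h 28 min; less 30 min break → 7 h 58 min
Thu: 08:49–17:51 = 9 h 2 min; less 30 min break → 8 h 32 min
Fri: 10:50–16:51 = 6 h 1 min; less 30 min break → 5 h 31 min
Sat: 10:41–20:55 = 10 h 14 min; less 30 min break → 9 h 44 min
Total: 10 h 46 min + 9 h 10 min + 7 h 58 min + 8 h 32 min + 5 h 31 min + 9 h 44 min = 51 h 41 min.

51.68 hours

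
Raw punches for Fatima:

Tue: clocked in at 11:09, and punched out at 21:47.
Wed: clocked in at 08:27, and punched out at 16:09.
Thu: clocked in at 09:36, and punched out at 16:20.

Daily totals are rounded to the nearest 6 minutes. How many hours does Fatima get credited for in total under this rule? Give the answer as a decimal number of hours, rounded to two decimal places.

Tue: 11:09–21:47 = 10 h 38 min → rounds to 10 h 36 min
Wed: 08:27–16:09 = 7 h 42 min → rounds to 7 h 42 min
Thu: 09:36–16:20 = 6 h 44 min → rounds to 6 h 42 min
Total credited: 25 h 0 min.

25.00 hours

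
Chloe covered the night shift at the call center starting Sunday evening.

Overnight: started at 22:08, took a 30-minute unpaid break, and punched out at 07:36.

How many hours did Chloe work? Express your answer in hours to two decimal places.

8.97 hours

Overnight: 22:08 → midnight = 1 h 52 min; midnight → 07:36 = 7 h 36 min; span 9 h 28 min; less 30 min break → 8 h 58 min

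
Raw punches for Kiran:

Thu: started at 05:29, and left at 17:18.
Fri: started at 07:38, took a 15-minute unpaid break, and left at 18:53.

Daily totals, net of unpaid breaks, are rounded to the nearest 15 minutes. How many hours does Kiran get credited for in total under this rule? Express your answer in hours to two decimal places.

22.75 hours

Thu: 05:29–17:18 = 11 h 49 min → rounds to 11 h 45 min
Fri: 07:38–18:53 = 11 h 15 min − 15 min = 11 h 0 min → rounds to 11 h 0 min
Total credited: 22 h 45 min.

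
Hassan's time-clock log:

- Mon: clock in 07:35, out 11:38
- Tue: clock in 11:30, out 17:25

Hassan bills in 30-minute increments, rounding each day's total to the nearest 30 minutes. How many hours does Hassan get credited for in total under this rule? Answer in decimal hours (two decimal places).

Mon: 07:35–11:38 = 4 h 3 min → rounds to 4 h 0 min
Tue: 11:30–17:25 = 5 h 55 min → rounds to 6 h 0 min
Total credited: 10 h 0 min.

10.00 hours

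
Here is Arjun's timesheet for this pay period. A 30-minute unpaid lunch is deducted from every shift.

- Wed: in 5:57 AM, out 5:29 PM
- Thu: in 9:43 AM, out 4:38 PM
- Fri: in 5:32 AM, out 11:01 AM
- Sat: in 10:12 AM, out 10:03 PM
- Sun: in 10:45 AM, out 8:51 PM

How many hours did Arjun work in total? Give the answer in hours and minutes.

43 h 23 min

Wed: 5:57 AM–5:29 PM = 11 h 32 min; less 30 min break → 11 h 2 min
Thu: 9:43 AM–4:38 PM = 6 h 55 min; less 30 min break → 6 h 25 min
Fri: 5:32 AM–11:01 AM = 5 h 29 min; less 30 min break → 4 h 59 min
Sat: 10:12 AM–10:03 PM = 11 h 51 min; less 30 min break → 11 h 21 min
Sun: 10:45 AM–8:51 PM = 10 h 6 min; less 30 min break → 9 h 36 min
Total: 11 h 2 min + 6 h 25 min + 4 h 59 min + 11 h 21 min + 9 h 36 min = 43 h 23 min.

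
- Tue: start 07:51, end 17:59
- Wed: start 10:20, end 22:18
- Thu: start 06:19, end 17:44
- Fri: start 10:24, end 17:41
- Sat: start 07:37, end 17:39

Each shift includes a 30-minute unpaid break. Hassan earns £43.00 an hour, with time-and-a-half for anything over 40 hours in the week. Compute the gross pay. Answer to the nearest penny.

£2257.50

Tue: 07:51–17:59 = 10 h 8 min; less 30 min break → 9 h 38 min
Wed: 10:20–22:18 = 11 h 58 min; less 30 min break → 11 h 28 min
Thu: 06:19–17:44 = 11 h 25 min; less 30 min break → 10 h 55 min
Fri: 10:24–17:41 = 7 h 17 min; less 30 min break → 6 h 47 min
Sat: 07:37–17:39 = 10 h 2 min; less 30 min break → 9 h 32 min
Total worked: 48 h 20 min = 2900 min.
Regular 40 h 0 min = 2400 min at £43.00/h; overtime 8 h 20 min = 500 min at £64.50/h.
Pay = (2400 × £43.00 + 500 × £64.50) ÷ 60 = £2257.50.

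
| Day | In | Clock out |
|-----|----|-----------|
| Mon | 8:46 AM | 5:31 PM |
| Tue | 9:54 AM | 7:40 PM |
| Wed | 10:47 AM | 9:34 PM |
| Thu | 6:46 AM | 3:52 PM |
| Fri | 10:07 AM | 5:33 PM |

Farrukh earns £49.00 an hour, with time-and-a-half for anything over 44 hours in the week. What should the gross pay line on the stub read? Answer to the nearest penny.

Mon: 8:46 AM–5:31 PM = 8 h 45 min
Tue: 9:54 AM–7:40 PM = 9 h 46 min
Wed: 10:47 AM–9:34 PM = 10 h 47 min
Thu: 6:46 AM–3:52 PM = 9 h 6 min
Fri: 10:07 AM–5:33 PM = 7 h 26 min
Total worked: 45 h 50 min = 2750 min.
Regular 44 h 0 min = 2640 min at £49.00/h; overtime 1 h 50 min = 110 min at £73.50/h.
Pay = (2640 × £49.00 + 110 × £73.50) ÷ 60 = £2290.75.

£2290.75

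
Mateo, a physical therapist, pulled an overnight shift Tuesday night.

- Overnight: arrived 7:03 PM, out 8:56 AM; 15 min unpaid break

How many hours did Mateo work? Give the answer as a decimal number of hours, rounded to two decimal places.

13.63 hours

Overnight: 7:03 PM → midnight = 4 h 57 min; midnight → 8:56 AM = 8 h 56 min; span 13 h 53 min; less 15 min break → 13 h 38 min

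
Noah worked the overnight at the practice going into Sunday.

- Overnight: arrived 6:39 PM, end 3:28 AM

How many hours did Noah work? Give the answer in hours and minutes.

8 h 49 min

Overnight: 6:39 PM → midnight = 5 h 21 min; midnight → 3:28 AM = 3 h 28 min; span 8 h 49 min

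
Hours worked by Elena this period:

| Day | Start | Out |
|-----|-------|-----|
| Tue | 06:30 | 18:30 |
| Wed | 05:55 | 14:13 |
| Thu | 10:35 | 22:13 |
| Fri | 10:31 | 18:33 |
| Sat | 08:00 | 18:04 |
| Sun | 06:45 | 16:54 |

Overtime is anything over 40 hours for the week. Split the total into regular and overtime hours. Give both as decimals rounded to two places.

Tue: 06:30–18:30 = 12 h 0 min
Wed: 05:55–14:13 = 8 h 18 min
Thu: 10:35–22:13 = 11 h 38 min
Fri: 10:31–18:33 = 8 h 2 min
Sat: 08:00–18:04 = 10 h 4 min
Sun: 06:45–16:54 = 10 h 9 min
Total worked: 60 h 11 min = 60.18 h.
Threshold 40 h → overtime 20 h 11 min, regular 40 h 0 min.

Regular 40.00 hours, overtime 20.18 hours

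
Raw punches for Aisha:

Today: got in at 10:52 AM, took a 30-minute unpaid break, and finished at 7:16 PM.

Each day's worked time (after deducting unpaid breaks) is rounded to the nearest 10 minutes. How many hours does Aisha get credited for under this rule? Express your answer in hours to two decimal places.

7.83 hours

Today: 10:52 AM–7:16 PM = 8 h 24 min − 30 min = 7 h 54 min → rounds to 7 h 50 min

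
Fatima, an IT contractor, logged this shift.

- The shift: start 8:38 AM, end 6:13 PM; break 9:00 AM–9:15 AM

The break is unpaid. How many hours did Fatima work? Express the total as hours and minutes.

The shift: 8:38 AM–6:13 PM = 9 h 35 min; less 15 min break → 9 h 20 min

9 h 20 min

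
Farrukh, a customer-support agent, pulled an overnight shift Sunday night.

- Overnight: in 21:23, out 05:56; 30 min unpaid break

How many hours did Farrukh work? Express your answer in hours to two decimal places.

8.05 hours

Overnight: 21:23 → midnight = 2 h 37 min; midnight → 05:56 = 5 h 56 min; span 8 h 33 min; less 30 min break → 8 h 3 min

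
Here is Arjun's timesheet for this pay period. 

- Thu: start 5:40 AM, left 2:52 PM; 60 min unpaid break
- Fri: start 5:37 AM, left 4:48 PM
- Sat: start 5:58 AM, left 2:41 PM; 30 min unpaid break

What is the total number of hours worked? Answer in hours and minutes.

Thu: 5:40 AM–2:52 PM = 9 h 12 min; less 60 min break → 8 h 12 min
Fri: 5:37 AM–4:48 PM = 11 h 11 min
Sat: 5:58 AM–2:41 PM = 8 h 43 min; less 30 min break → 8 h 13 min
Total: 8 h 12 min + 11 h 11 min + 8 h 13 min = 27 h 36 min.

27 h 36 min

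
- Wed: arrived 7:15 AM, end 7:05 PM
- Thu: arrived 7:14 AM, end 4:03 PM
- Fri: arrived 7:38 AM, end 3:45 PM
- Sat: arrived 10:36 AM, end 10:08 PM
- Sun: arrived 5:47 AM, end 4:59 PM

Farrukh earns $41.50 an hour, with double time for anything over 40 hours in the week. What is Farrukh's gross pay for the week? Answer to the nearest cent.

$2614.50

Wed: 7:15 AM–7:05 PM = 11 h 50 min
Thu: 7:14 AM–4:03 PM = 8 h 49 min
Fri: 7:38 AM–3:45 PM = 8 h 7 min
Sat: 10:36 AM–10:08 PM = 11 h 32 min
Sun: 5:47 AM–4:59 PM = 11 h 12 min
Total worked: 51 h 30 min = 3090 min.
Regular 40 h 0 min = 2400 min at $41.50/h; overtime 11 h 30 min = 690 min at $83.00/h.
Pay = (2400 × $41.50 + 690 × $83.00) ÷ 60 = $2614.50.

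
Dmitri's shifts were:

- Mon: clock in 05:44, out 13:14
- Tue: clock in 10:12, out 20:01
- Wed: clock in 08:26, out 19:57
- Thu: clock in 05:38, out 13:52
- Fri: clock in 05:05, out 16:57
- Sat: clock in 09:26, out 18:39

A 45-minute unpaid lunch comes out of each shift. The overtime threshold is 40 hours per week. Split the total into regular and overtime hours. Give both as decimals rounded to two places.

Mon: 05:44–13:14 = 7 h 30 min; less 45 min break → 6 h 45 min
Tue: 10:12–20:01 = 9 h 49 min; less 45 min break → 9 h 4 min
Wed: 08:26–19:57 = 11 h 31 min; less 45 min break → 10 h 46 min
Thu: 05:38–13:52 = 8 h 14 min; less 45 min break → 7 h 29 min
Fri: 05:05–16:57 = 11 h 52 min; less 45 min break → 11 h 7 min
Sat: 09:26–18:39 = 9 h 13 min; less 45 min break → 8 h 28 min
Total worked: 53 h 39 min = 53.65 h.
Threshold 40 h → overtime 13 h 39 min, regular 40 h 0 min.

Regular 40.00 hours, overtime 13.65 hours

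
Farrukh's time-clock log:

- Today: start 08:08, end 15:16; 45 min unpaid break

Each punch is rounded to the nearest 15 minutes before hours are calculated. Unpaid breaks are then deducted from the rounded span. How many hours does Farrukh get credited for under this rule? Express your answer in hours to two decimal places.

6.25 hours

Today: in 08:08→08:15, out 15:16→15:15; 7 h 0 min − 45 min = 6 h 15 min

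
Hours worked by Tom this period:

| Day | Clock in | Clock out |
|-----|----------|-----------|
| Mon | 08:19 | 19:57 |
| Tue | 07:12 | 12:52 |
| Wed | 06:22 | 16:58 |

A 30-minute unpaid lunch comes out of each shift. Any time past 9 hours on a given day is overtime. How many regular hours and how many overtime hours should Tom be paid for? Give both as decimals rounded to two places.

Regular 23.17 hours, overtime 3.23 hours

Mon: 08:19–19:57 = 11 h 38 min; less 30 min break → 11 h 8 min
Tue: 07:12–12:52 = 5 h 40 min; less 30 min break → 5 h 10 min
Wed: 06:22–16:58 = 10 h 36 min; less 30 min break → 10 h 6 min
Mon reg 9 h 0 min / OT 2 h 8 min; Tue reg 5 h 10 min / OT 0 h 0 min; Wed reg 9 h 0 min / OT 1 h 6 min.
Totals: regular 23 h 10 min, overtime 3 h 14 min.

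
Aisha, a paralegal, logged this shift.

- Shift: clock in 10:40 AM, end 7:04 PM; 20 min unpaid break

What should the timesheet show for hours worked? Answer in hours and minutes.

8 h 4 min

Shift: 10:40 AM–7:04 PM = 8 h 24 min; less 20 min break → 8 h 4 min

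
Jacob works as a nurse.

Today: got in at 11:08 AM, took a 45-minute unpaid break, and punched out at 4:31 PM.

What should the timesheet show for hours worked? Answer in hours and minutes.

4 h 38 min

Today: 11:08 AM–4:31 PM = 5 h 23 min; less 45 min break → 4 h 38 min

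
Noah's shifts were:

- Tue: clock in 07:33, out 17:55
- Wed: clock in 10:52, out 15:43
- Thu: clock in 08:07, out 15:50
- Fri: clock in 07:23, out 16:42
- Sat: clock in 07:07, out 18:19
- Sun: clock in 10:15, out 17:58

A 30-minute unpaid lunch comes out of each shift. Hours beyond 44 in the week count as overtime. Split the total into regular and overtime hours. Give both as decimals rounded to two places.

Tue: 07:33–17:55 = 10 h 22 min; less 30 min break → 9 h 52 min
Wed: 10:52–15:43 = 4 h 51 min; less 30 min break → 4 h 21 min
Thu: 08:07–15:50 = 7 h 43 min; less 30 min break → 7 h 13 min
Fri: 07:23–16:42 = 9 h 19 min; less 30 min break → 8 h 49 min
Sat: 07:07–18:19 = 11 h 12 min; less 30 min break → 10 h 42 min
Sun: 10:15–17:58 = 7 h 43 min; less 30 min break → 7 h 13 min
Total worked: 48 h 10 min = 48.17 h.
Threshold 44 h → overtime 4 h 10 min, regular 44 h 0 min.

Regular 44.00 hours, overtime 4.17 hours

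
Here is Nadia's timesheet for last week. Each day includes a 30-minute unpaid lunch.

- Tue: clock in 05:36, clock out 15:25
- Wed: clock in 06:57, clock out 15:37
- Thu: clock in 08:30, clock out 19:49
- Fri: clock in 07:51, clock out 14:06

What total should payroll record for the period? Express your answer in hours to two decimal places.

34.05 hours

Tue: 05:36–15:25 = 9 h 49 min; less 30 min break → 9 h 19 min
Wed: 06:57–15:37 = 8 h 40 min; less 30 min break → 8 h 10 min
Thu: 08:30–19:49 = 11 h 19 min; less 30 min break → 10 h 49 min
Fri: 07:51–14:06 = 6 h 15 min; less 30 min break → 5 h 45 min
Total: 9 h 19 min + 8 h 10 min + 10 h 49 min + 5 h 45 min = 34 h 3 min.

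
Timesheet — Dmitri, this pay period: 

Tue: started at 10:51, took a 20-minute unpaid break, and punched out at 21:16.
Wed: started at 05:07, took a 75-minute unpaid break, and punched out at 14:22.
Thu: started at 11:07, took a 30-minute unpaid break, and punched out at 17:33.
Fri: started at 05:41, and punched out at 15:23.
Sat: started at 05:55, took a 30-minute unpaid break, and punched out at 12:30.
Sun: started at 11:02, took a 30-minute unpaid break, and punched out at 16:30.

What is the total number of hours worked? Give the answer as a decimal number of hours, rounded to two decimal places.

Tue: 10:51–21:16 = 10 h 25 min; less 20 min break → 10 h 5 min
Wed: 05:07–14:22 = 9 h 15 min; less 75 min break → 8 h 0 min
Thu: 11:07–17:33 = 6 h 26 min; less 30 min break → 5 h 56 min
Fri: 05:41–15:23 = 9 h 42 min
Sat: 05:55–12:30 = 6 h 35 min; less 30 min break → 6 h 5 min
Sun: 11:02–16:30 = 5 h 28 min; less 30 min break → 4 h 58 min
Total: 10 h 5 min + 8 h 0 min + 5 h 56 min + 9 h 42 min + 6 h 5 min + 4 h 58 min = 44 h 46 min.

44.77 hours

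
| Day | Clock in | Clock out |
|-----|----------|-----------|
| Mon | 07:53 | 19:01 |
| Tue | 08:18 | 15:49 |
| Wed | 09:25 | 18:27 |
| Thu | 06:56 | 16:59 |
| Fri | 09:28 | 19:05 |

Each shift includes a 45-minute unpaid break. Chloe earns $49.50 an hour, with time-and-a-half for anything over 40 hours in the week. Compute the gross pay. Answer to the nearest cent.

Mon: 07:53–19:01 = 11 h 8 min; less 45 min break → 10 h 23 min
Tue: 08:18–15:49 = 7 h 31 min; less 45 min break → 6 h 46 min
Wed: 09:25–18:27 = 9 h 2 min; less 45 min break → 8 h 17 min
Thu: 06:56–16:59 = 10 h 3 min; less 45 min break → 9 h 18 min
Fri: 09:28–19:05 = 9 h 37 min; less 45 min break → 8 h 52 min
Total worked: 43 h 36 min = 2616 min.
Regular 40 h 0 min = 2400 min at $49.50/h; overtime 3 h 36 min = 216 min at $74.25/h.
Pay = (2400 × $49.50 + 216 × $74.25) ÷ 60 = $2247.30.

$2247.30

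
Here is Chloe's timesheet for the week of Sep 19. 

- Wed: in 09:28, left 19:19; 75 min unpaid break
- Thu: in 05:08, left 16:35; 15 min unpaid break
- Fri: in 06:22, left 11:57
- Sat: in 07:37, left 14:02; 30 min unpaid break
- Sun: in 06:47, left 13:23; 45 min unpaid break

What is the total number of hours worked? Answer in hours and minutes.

Wed: 09:28–19:19 = 9 h 51 min; less 75 min break → 8 h 36 min
Thu: 05:08–16:35 = 11 h 27 min; less 15 min break → 11 h 12 min
Fri: 06:22–11:57 = 5 h 35 min
Sat: 07:37–14:02 = 6 h 25 min; less 30 min break → 5 h 55 min
Sun: 06:47–13:23 = 6 h 36 min; less 45 min break → 5 h 51 min
Total: 8 h 36 min + 11 h 12 min + 5 h 35 min + 5 h 55 min + 5 h 51 min = 37 h 9 min.

37 h 9 min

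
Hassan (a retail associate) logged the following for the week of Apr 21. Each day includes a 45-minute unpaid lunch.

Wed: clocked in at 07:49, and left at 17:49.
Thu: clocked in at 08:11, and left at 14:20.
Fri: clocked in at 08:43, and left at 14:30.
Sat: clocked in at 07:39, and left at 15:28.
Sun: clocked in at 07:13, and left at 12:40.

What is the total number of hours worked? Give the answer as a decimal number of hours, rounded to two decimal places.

31.45 hours

Wed: 07:49–17:49 = 10 h 0 min; less 45 min break → 9 h 15 min
Thu: 08:11–14:20 = 6 h 9 min; less 45 min break → 5 h 24 min
Fri: 08:43–14:30 = 5 h 47 min; less 45 min break → 5 h 2 min
Sat: 07:39–15:28 = 7 h 49 min; less 45 min break → 7 h 4 min
Sun: 07:13–12:40 = 5 h 27 min; less 45 min break → 4 h 42 min
Total: 9 h 15 min + 5 h 24 min + 5 h 2 min + 7 h 4 min + 4 h 42 min = 31 h 27 min.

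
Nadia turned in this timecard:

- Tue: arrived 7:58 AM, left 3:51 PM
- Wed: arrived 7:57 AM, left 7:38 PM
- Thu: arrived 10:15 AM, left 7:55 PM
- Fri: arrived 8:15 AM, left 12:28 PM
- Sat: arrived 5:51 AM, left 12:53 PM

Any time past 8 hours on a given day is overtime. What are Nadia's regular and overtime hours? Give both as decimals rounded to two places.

Tue: 7:58 AM–3:51 PM = 7 h 53 min
Wed: 7:57 AM–7:38 PM = 11 h 41 min
Thu: 10:15 AM–7:55 PM = 9 h 40 min
Fri: 8:15 AM–12:28 PM = 4 h 13 min
Sat: 5:51 AM–12:53 PM = 7 h 2 min
Tue reg 7 h 53 min / OT 0 h 0 min; Wed reg 8 h 0 min / OT 3 h 41 min; Thu reg 8 h 0 min / OT 1 h 40 min; Fri reg 4 h 13 min / OT 0 h 0 min; Sat reg 7 h 2 min / OT 0 h 0 min.
Totals: regular 35 h 8 min, overtime 5 h 21 min.

Regular 35.13 hours, overtime 5.35 hours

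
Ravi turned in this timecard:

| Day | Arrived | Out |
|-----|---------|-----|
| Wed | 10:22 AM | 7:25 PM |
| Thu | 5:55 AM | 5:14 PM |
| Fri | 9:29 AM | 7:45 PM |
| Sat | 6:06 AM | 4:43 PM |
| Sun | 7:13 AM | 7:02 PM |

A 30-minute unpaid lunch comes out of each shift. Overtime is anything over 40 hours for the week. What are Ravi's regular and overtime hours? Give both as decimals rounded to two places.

Wed: 10:22 AM–7:25 PM = 9 h 3 min; less 30 min break → 8 h 33 min
Thu: 5:55 AM–5:14 PM = 11 h 19 min; less 30 min break → 10 h 49 min
Fri: 9:29 AM–7:45 PM = 10 h 16 min; less 30 min break → 9 h 46 min
Sat: 6:06 AM–4:43 PM = 10 h 37 min; less 30 min break → 10 h 7 min
Sun: 7:13 AM–7:02 PM = 11 h 49 min; less 30 min break → 11 h 19 min
Total worked: 50 h 34 min = 50.57 h.
Threshold 40 h → overtime 10 h 34 min, regular 40 h 0 min.

Regular 40.00 hours, overtime 10.57 hours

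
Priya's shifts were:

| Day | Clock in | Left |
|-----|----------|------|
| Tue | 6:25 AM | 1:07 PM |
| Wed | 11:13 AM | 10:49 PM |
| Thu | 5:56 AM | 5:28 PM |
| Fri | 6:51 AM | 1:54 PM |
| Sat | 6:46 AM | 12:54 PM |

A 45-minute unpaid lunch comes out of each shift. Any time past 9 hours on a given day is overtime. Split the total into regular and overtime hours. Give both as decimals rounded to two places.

Tue: 6:25 AM–1:07 PM = 6 h 42 min; less 45 min break → 5 h 57 min
Wed: 11:13 AM–10:49 PM = 11 h 36 min; less 45 min break → 10 h 51 min
Thu: 5:56 AM–5:28 PM = 11 h 32 min; less 45 min break → 10 h 47 min
Fri: 6:51 AM–1:54 PM = 7 h 3 min; less 45 min break → 6 h 18 min
Sat: 6:46 AM–12:54 PM = 6 h 8 min; less 45 min break → 5 h 23 min
Tue reg 5 h 57 min / OT 0 h 0 min; Wed reg 9 h 0 min / OT 1 h 51 min; Thu reg 9 h 0 min / OT 1 h 47 min; Fri reg 6 h 18 min / OT 0 h 0 min; Sat reg 5 h 23 min / OT 0 h 0 min.
Totals: regular 35 h 38 min, overtime 3 h 38 min.

Regular 35.63 hours, overtime 3.63 hours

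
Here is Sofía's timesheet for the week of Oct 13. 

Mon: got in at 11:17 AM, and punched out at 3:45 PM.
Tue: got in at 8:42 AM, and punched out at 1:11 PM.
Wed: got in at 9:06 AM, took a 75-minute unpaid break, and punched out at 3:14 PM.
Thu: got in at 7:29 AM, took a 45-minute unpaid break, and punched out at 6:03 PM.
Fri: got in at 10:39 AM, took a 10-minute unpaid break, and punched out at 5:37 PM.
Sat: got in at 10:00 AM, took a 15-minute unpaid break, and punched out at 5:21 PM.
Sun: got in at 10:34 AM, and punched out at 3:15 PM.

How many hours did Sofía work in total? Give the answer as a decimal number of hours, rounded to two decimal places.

42.23 hours

Mon: 11:17 AM–3:45 PM = 4 h 28 min
Tue: 8:42 AM–1:11 PM = 4 h 29 min
Wed: 9:06 AM–3:14 PM = 6 h 8 min; less 75 min break → 4 h 53 min
Thu: 7:29 AM–6:03 PM = 10 h 34 min; less 45 min break → 9 h 49 min
Fri: 10:39 AM–5:37 PM = 6 h 58 min; less 10 min break → 6 h 48 min
Sat: 10:00 AM–5:21 PM = 7 h 21 min; less 15 min break → 7 h 6 min
Sun: 10:34 AM–3:15 PM = 4 h 41 min
Total: 4 h 28 min + 4 h 29 min + 4 h 53 min + 9 h 49 min + 6 h 48 min + 7 h 6 min + 4 h 41 min = 42 h 14 min.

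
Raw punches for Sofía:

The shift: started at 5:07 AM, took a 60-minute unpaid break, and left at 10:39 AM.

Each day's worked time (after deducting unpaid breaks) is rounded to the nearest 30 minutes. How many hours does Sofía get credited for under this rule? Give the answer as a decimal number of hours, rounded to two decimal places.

The shift: 5:07 AM–10:39 AM = 5 h 32 min − 60 min = 4 h 32 min → rounds to 4 h 30 min

4.50 hours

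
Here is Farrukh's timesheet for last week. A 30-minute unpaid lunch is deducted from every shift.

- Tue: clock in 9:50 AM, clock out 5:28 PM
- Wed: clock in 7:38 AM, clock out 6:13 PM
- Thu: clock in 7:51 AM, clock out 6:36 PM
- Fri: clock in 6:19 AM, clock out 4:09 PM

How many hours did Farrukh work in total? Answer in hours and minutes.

36 h 48 min

Tue: 9:50 AM–5:28 PM = 7 h 38 min; less 30 min break → 7 h 8 min
Wed: 7:38 AM–6:13 PM = 10 h 35 min; less 30 min break → 10 h 5 min
Thu: 7:51 AM–6:36 PM = 10 h 45 min; less 30 min break → 10 h 15 min
Fri: 6:19 AM–4:09 PM = 9 h 50 min; less 30 min break → 9 h 20 min
Total: 7 h 8 min + 10 h 5 min + 10 h 15 min + 9 h 20 min = 36 h 48 min.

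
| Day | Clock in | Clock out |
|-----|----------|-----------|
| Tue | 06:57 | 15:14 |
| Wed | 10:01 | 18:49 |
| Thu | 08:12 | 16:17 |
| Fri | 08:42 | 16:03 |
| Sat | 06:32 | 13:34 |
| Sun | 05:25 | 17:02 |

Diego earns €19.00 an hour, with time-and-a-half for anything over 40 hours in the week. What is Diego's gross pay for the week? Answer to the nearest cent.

Tue: 06:57–15:14 = 8 h 17 min
Wed: 10:01–18:49 = 8 h 48 min
Thu: 08:12–16:17 = 8 h 5 min
Fri: 08:42–16:03 = 7 h 21 min
Sat: 06:32–13:34 = 7 h 2 min
Sun: 05:25–17:02 = 11 h 37 min
Total worked: 51 h 10 min = 3070 min.
Regular 40 h 0 min = 2400 min at €19.00/h; overtime 11 h 10 min = 670 min at €28.50/h.
Pay = (2400 × €19.00 + 670 × €28.50) ÷ 60 = €1078.25.

€1078.25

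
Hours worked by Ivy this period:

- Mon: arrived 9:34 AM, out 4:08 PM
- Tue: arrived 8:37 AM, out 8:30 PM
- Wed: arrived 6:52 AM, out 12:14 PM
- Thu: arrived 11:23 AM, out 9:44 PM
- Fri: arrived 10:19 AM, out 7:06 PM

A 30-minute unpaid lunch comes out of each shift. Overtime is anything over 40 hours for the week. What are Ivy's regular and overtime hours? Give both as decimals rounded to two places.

Regular 40.00 hours, overtime 0.45 hours

Mon: 9:34 AM–4:08 PM = 6 h 34 min; less 30 min break → 6 h 4 min
Tue: 8:37 AM–8:30 PM = 11 h 53 min; less 30 min break → 11 h 23 min
Wed: 6:52 AM–12:14 PM = 5 h 22 min; less 30 min break → 4 h 52 min
Thu: 11:23 AM–9:44 PM = 10 h 21 min; less 30 min break → 9 h 51 min
Fri: 10:19 AM–7:06 PM = 8 h 47 min; less 30 min break → 8 h 17 min
Total worked: 40 h 27 min = 40.45 h.
Threshold 40 h → overtime 0 h 27 min, regular 40 h 0 min.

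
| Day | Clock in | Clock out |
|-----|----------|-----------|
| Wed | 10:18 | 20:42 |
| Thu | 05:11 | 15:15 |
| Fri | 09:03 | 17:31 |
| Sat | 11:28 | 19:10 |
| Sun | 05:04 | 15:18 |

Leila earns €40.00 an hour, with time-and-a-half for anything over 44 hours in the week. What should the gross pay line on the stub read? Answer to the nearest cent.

€1932.00

Wed: 10:18–20:42 = 10 h 24 min
Thu: 05:11–15:15 = 10 h 4 min
Fri: 09:03–17:31 = 8 h 28 min
Sat: 11:28–19:10 = 7 h 42 min
Sun: 05:04–15:18 = 10 h 14 min
Total worked: 46 h 52 min = 2812 min.
Regular 44 h 0 min = 2640 min at €40.00/h; overtime 2 h 52 min = 172 min at €60.00/h.
Pay = (2640 × €40.00 + 172 × €60.00) ÷ 60 = €1932.00.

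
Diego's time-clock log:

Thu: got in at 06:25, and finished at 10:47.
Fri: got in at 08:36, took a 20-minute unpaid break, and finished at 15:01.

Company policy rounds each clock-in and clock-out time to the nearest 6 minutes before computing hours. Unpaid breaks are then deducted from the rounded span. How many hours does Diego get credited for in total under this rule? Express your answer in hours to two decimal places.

Thu: in 06:25→06:24, out 10:47→10:48; 4 h 24 min
Fri: in 08:36→08:36, out 15:01→15:00; 6 h 24 min − 20 min = 6 h 4 min
Total credited: 10 h 28 min.

10.47 hours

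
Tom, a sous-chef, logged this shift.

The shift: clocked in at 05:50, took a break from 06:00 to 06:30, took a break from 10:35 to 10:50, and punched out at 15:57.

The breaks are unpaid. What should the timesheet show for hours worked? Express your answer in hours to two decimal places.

9.37 hours

The shift: 05:50–15:57 = 10 h 7 min; less 45 min break → 9 h 22 min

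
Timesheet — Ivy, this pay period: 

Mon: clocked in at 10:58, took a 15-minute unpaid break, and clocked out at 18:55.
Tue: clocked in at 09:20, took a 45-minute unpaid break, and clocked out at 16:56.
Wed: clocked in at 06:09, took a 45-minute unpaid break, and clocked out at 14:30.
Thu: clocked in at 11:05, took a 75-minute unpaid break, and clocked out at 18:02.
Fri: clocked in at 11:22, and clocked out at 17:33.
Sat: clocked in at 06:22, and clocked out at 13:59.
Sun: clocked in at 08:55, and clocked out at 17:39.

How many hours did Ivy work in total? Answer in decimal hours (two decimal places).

50.38 hours

Mon: 10:58–18:55 = 7 h 57 min; less 15 min break → 7 h 42 min
Tue: 09:20–16:56 = 7 h 36 min; less 45 min break → 6 h 51 min
Wed: 06:09–14:30 = 8 h 21 min; less 45 min break → 7 h 36 min
Thu: 11:05–18:02 = 6 h 57 min; less 75 min break → 5 h 42 min
Fri: 11:22–17:33 = 6 h 11 min
Sat: 06:22–13:59 = 7 h 37 min
Sun: 08:55–17:39 = 8 h 44 min
Total: 7 h 42 min + 6 h 51 min + 7 h 36 min + 5 h 42 min + 6 h 11 min + 7 h 37 min + 8 h 44 min = 50 h 23 min.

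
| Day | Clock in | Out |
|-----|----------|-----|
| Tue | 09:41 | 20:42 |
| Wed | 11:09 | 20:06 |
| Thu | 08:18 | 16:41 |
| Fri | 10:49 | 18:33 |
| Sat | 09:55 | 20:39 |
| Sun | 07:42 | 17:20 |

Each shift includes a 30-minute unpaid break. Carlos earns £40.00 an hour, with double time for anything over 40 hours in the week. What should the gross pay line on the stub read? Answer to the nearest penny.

Tue: 09:41–20:42 = 11 h 1 min; less 30 min break → 10 h 31 min
Wed: 11:09–20:06 = 8 h 57 min; less 30 min break → 8 h 27 min
Thu: 08:18–16:41 = 8 h 23 min; less 30 min break → 7 h 53 min
Fri: 10:49–18:33 = 7 h 44 min; less 30 min break → 7 h 14 min
Sat: 09:55–20:39 = 10 h 44 min; less 30 min break → 10 h 14 min
Sun: 07:42–17:20 = 9 h 38 min; less 30 min break → 9 h 8 min
Total worked: 53 h 27 min = 3207 min.
Regular 40 h 0 min = 2400 min at £40.00/h; overtime 13 h 27 min = 807 min at £80.00/h.
Pay = (2400 × £40.00 + 807 × £80.00) ÷ 60 = £2676.00.

£2676.00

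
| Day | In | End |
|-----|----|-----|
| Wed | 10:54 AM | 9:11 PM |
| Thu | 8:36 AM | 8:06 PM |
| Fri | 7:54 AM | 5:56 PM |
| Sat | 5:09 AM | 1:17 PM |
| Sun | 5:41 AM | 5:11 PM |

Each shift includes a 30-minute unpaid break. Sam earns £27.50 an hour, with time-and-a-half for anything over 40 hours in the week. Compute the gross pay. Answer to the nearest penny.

£1469.19

Wed: 10:54 AM–9:11 PM = 10 h 17 min; less 30 min break → 9 h 47 min
Thu: 8:36 AM–8:06 PM = 11 h 30 min; less 30 min break → 11 h 0 min
Fri: 7:54 AM–5:56 PM = 10 h 2 min; less 30 min break → 9 h 32 min
Sat: 5:09 AM–1:17 PM = 8 h 8 min; less 30 min break → 7 h 38 min
Sun: 5:41 AM–5:11 PM = 11 h 30 min; less 30 min break → 11 h 0 min
Total worked: 48 h 57 min = 2937 min.
Regular 40 h 0 min = 2400 min at £27.50/h; overtime 8 h 57 min = 537 min at £41.25/h.
Pay = (2400 × £27.50 + 537 × £41.25) ÷ 60 = £1469.19.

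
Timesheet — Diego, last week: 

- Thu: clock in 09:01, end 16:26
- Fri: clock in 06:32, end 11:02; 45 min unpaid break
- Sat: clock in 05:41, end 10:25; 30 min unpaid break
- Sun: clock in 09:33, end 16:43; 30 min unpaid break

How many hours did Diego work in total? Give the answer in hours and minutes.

22 h 4 min

Thu: 09:01–16:26 = 7 h 25 min
Fri: 06:32–11:02 = 4 h 30 min; less 45 min break → 3 h 45 min
Sat: 05:41–10:25 = 4 h 44 min; less 30 min break → 4 h 14 min
Sun: 09:33–16:43 = 7 h 10 min; less 30 min break → 6 h 40 min
Total: 7 h 25 min + 3 h 45 min + 4 h 14 min + 6 h 40 min = 22 h 4 min.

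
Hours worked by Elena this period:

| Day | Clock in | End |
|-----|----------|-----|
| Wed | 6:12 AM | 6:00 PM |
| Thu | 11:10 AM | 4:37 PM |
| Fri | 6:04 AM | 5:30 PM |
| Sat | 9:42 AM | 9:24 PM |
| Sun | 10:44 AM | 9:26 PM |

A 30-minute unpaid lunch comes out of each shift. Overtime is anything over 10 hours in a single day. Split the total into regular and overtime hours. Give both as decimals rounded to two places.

Regular 44.95 hours, overtime 3.63 hours

Wed: 6:12 AM–6:00 PM = 11 h 48 min; less 30 min break → 11 h 18 min
Thu: 11:10 AM–4:37 PM = 5 h 27 min; less 30 min break → 4 h 57 min
Fri: 6:04 AM–5:30 PM = 11 h 26 min; less 30 min break → 10 h 56 min
Sat: 9:42 AM–9:24 PM = 11 h 42 min; less 30 min break → 11 h 12 min
Sun: 10:44 AM–9:26 PM = 10 h 42 min; less 30 min break → 10 h 12 min
Wed reg 10 h 0 min / OT 1 h 18 min; Thu reg 4 h 57 min / OT 0 h 0 min; Fri reg 10 h 0 min / OT 0 h 56 min; Sat reg 10 h 0 min / OT 1 h 12 min; Sun reg 10 h 0 min / OT 0 h 12 min.
Totals: regular 44 h 57 min, overtime 3 h 38 min.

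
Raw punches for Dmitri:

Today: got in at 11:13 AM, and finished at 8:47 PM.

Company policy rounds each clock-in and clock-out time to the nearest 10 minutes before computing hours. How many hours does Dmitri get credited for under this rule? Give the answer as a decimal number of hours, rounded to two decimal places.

Today: in 11:13 AM→11:10 AM, out 8:47 PM→8:50 PM; 9 h 40 min

9.67 hours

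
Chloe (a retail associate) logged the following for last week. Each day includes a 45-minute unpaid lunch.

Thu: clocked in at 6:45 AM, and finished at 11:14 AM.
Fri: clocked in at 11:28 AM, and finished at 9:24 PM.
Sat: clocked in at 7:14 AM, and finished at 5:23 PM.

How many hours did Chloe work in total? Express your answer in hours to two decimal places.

22.32 hours

Thu: 6:45 AM–11:14 AM = 4 h 29 min; less 45 min break → 3 h 44 min
Fri: 11:28 AM–9:24 PM = 9 h 56 min; less 45 min break → 9 h 11 min
Sat: 7:14 AM–5:23 PM = 10 h 9 min; less 45 min break → 9 h 24 min
Total: 3 h 44 min + 9 h 11 min + 9 h 24 min = 22 h 19 min.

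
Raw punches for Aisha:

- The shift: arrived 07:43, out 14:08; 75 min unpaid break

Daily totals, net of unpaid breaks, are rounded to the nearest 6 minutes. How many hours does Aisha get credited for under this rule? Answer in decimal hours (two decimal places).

The shift: 07:43–14:08 = 6 h 25 min − 75 min = 5 h 10 min → rounds to 5 h 12 min

5.20 hours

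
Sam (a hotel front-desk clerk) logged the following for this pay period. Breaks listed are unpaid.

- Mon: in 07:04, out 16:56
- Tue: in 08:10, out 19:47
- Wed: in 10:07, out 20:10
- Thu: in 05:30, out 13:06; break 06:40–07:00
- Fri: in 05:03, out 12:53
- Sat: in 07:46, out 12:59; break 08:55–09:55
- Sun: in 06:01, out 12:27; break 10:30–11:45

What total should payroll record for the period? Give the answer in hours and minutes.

56 h 2 min

Mon: 07:04–16:56 = 9 h 52 min
Tue: 08:10–19:47 = 11 h 37 min
Wed: 10:07–20:10 = 10 h 3 min
Thu: 05:30–13:06 = 7 h 36 min; less 20 min break → 7 h 16 min
Fri: 05:03–12:53 = 7 h 50 min
Sat: 07:46–12:59 = 5 h 13 min; less 60 min break → 4 h 13 min
Sun: 06:01–12:27 = 6 h 26 min; less 75 min break → 5 h 11 min
Total: 9 h 52 min + 11 h 37 min + 10 h 3 min + 7 h 16 min + 7 h 50 min + 4 h 13 min + 5 h 11 min = 56 h 2 min.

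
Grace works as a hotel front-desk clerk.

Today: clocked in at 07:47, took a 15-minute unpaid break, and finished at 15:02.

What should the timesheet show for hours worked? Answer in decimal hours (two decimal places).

7.00 hours

Today: 07:47–15:02 = 7 h 15 min; less 15 min break → 7 h 0 min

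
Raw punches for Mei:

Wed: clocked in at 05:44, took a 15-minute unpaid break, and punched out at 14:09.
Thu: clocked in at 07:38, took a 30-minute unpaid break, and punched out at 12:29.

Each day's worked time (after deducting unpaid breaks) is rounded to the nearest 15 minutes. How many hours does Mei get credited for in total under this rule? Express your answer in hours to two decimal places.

12.50 hours

Wed: 05:44–14:09 = 8 h 25 min − 15 min = 8 h 10 min → rounds to 8 h 15 min
Thu: 07:38–12:29 = 4 h 51 min − 30 min = 4 h 21 min → rounds to 4 h 15 min
Total credited: 12 h 30 min.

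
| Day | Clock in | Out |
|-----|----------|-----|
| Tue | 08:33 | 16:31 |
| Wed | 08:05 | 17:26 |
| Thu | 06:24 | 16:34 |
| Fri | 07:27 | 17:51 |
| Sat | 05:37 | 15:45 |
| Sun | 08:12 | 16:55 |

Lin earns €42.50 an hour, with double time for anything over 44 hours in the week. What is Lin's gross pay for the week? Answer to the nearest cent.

Tue: 08:33–16:31 = 7 h 58 min
Wed: 08:05–17:26 = 9 h 21 min
Thu: 06:24–16:34 = 10 h 10 min
Fri: 07:27–17:51 = 10 h 24 min
Sat: 05:37–15:45 = 10 h 8 min
Sun: 08:12–16:55 = 8 h 43 min
Total worked: 56 h 44 min = 3404 min.
Regular 44 h 0 min = 2640 min at €42.50/h; overtime 12 h 44 min = 764 min at €85.00/h.
Pay = (2640 × €42.50 + 764 × €85.00) ÷ 60 = €2952.33.

€2952.33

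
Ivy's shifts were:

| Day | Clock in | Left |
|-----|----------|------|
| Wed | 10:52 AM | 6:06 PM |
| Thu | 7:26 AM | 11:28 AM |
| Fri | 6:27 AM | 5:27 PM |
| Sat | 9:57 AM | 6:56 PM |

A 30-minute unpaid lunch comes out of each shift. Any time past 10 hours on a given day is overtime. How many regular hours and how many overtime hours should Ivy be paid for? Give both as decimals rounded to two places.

Wed: 10:52 AM–6:06 PM = 7 h 14 min; less 30 min break → 6 h 44 min
Thu: 7:26 AM–11:28 AM = 4 h 2 min; less 30 min break → 3 h 32 min
Fri: 6:27 AM–5:27 PM = 11 h 0 min; less 30 min break → 10 h 30 min
Sat: 9:57 AM–6:56 PM = 8 h 59 min; less 30 min break → 8 h 29 min
Wed reg 6 h 44 min / OT 0 h 0 min; Thu reg 3 h 32 min / OT 0 h 0 min; Fri reg 10 h 0 min / OT 0 h 30 min; Sat reg 8 h 29 min / OT 0 h 0 min.
Totals: regular 28 h 45 min, overtime 0 h 30 min.

Regular 28.75 hours, overtime 0.50 hours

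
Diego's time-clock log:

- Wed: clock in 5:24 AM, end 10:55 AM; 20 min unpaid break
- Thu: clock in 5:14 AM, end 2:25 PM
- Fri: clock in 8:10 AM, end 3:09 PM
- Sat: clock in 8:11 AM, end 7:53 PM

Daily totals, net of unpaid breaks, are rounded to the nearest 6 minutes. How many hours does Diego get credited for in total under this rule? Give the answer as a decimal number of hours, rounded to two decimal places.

33.10 hours

Wed: 5:24 AM–10:55 AM = 5 h 31 min − 20 min = 5 h 11 min → rounds to 5 h 12 min
Thu: 5:14 AM–2:25 PM = 9 h 11 min → rounds to 9 h 12 min
Fri: 8:10 AM–3:09 PM = 6 h 59 min → rounds to 7 h 0 min
Sat: 8:11 AM–7:53 PM = 11 h 42 min → rounds to 11 h 42 min
Total credited: 33 h 6 min.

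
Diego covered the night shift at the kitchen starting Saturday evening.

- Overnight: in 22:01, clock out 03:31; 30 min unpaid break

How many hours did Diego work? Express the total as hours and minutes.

5 h 0 min

Overnight: 22:01 → midnight = 1 h 59 min; midnight → 03:31 = 3 h 31 min; span 5 h 30 min; less 30 min break → 5 h 0 min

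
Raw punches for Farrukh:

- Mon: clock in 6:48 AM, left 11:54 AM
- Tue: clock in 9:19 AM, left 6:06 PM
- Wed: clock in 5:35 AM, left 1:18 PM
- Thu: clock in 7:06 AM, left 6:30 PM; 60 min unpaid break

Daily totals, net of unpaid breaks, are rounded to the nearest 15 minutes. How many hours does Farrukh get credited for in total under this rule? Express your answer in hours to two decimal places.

32.00 hours

Mon: 6:48 AM–11:54 AM = 5 h 6 min → rounds to 5 h 0 min
Tue: 9:19 AM–6:06 PM = 8 h 47 min → rounds to 8 h 45 min
Wed: 5:35 AM–1:18 PM = 7 h 43 min → rounds to 7 h 45 min
Thu: 7:06 AM–6:30 PM = 11 h 24 min − 60 min = 10 h 24 min → rounds to 10 h 30 min
Total credited: 32 h 0 min.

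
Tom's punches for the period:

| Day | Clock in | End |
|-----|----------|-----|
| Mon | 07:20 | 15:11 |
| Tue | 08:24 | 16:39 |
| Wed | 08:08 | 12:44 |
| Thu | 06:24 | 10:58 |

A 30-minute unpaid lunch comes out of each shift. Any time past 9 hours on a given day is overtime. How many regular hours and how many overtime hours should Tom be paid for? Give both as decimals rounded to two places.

Mon: 07:20–15:11 = 7 h 51 min; less 30 min break → 7 h 21 min
Tue: 08:24–16:39 = 8 h 15 min; less 30 min break → 7 h 45 min
Wed: 08:08–12:44 = 4 h 36 min; less 30 min break → 4 h 6 min
Thu: 06:24–10:58 = 4 h 34 min; less 30 min break → 4 h 4 min
Mon reg 7 h 21 min / OT 0 h 0 min; Tue reg 7 h 45 min / OT 0 h 0 min; Wed reg 4 h 6 min / OT 0 h 0 min; Thu reg 4 h 4 min / OT 0 h 0 min.
Totals: regular 23 h 16 min, overtime 0 h 0 min.

Regular 23.27 hours, overtime 0.00 hours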